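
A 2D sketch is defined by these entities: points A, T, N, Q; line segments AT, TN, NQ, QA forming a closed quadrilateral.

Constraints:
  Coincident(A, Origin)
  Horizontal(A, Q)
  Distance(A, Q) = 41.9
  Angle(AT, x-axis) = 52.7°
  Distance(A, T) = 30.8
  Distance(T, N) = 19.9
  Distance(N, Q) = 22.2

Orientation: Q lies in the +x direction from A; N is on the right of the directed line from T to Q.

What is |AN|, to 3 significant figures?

20.7

A is at the origin; A and Q share the same y with |AQ| = 41.9 and Q in +x, so Q = (41.9, 0). AT runs at 52.7° with |AT| = 30.8, so T = (18.7, 24.5). N is determined by |TN| = 19.9 and |NQ| = 22.2 together: it lies at the intersection of circle(T, 19.9) and circle(Q, 22.2). With |TQ| = 33.8, the foot of the radical line on TQ is 15.4 from T and the perpendicular offset is √(19.9² − 15.4²) = 12.5. Taking the right-of-TQ solution: N = (20.2, 4.66).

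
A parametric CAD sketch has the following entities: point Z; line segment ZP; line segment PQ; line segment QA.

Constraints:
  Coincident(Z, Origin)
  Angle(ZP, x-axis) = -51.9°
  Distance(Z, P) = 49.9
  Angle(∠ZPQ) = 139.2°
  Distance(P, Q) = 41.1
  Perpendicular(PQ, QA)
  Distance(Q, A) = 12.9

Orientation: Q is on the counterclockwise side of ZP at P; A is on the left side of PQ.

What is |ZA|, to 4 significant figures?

81.30

∠ZPQ = 139.2°, so PQ runs at -51.9° + (180° − 139.2°) = -11.10° from the x-axis; with |PQ| = 41.1, Q = P + 41.1·(cos -11.10°, sin -11.10°) = (71.12, -47.18). The perpendicularity gives QA at right angles to PQ; with |QA| = 12.9 on the left of PQ, A = Q + 12.9·(0.1925, 0.9813) = (73.60, -34.52). Then |ZA| = |A − Z| = 81.30.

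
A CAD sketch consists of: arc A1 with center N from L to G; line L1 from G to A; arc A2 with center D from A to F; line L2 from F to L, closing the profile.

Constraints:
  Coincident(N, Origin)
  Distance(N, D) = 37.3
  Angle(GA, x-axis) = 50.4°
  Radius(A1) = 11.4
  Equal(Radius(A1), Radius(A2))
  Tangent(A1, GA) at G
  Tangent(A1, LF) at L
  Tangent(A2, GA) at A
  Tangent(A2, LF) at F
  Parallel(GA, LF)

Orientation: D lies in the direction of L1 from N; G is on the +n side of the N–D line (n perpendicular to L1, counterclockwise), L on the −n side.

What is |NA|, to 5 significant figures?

39.003

Tangency of A1 to both parallel lines with radius 11.4 puts G and L at N ± 11.4·n: G = (-8.7839, 7.2666), L = (8.7839, -7.2666). Equal radii place A and F the same way about D: A = D + 11.4·n = (14.992, 36.007), F = D − 11.4·n = (32.560, 21.474). Then |NA| = |A − N| = 39.003.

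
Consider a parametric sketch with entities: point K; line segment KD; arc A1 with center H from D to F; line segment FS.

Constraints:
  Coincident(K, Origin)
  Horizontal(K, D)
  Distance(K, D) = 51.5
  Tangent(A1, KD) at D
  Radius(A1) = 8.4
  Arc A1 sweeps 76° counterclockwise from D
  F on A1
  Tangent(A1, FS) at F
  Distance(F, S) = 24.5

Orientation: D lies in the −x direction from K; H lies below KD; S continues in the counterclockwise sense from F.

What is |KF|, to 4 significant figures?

59.99

Tangency of A1 to KD means the radius HD is perpendicular to KD, so H = D + (0, -8.4) = (-51.50, -8.400). On A1, D sits at bearing 90° from H; a 76° counterclockwise sweep puts F at bearing 166°, so F = H + 8.4·(cos 166°, sin 166°) = (-59.65, -6.368). Then |KF| = |F − K| = 59.99.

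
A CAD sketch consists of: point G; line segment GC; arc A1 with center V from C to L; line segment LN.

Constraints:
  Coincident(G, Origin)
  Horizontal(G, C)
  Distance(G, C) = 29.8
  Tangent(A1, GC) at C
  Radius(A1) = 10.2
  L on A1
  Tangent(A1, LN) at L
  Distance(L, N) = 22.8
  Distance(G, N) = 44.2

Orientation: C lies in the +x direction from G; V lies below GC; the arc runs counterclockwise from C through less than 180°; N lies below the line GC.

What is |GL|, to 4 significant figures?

24.07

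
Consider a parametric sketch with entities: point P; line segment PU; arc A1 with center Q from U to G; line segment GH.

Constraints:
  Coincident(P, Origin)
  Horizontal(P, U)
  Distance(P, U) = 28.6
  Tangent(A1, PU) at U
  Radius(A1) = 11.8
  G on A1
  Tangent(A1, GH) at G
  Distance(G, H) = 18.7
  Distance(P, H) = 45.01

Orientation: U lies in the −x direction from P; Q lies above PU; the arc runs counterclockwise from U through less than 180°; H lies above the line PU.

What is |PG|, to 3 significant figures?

26.5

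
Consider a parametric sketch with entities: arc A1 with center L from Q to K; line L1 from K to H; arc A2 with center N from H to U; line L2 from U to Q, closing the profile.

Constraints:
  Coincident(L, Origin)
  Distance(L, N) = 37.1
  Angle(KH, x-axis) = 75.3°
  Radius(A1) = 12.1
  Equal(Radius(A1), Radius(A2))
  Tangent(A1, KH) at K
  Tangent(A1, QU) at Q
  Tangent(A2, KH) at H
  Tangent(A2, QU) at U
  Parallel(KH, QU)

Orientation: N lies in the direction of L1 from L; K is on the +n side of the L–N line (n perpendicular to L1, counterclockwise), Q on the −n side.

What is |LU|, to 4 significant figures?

39.02

The slot axis is L1's direction at 75.3°, so u = (cos 75.3°, sin 75.3°) = (0.2538, 0.9673) and n = (−sin 75.3°, cos 75.3°) = (-0.9673, 0.2538). L is at the origin and N lies 37.1 along u from L, so N = 37.1·u = (9.414, 35.89). Tangency of A1 to both parallel lines with radius 12.1 puts K and Q at L ± 12.1·n: K = (-11.70, 3.070), Q = (11.70, -3.070). Equal radii place H and U the same way about N: H = N + 12.1·n = (-2.290, 38.96), U = N − 12.1·n = (21.12, 32.82). Then |LU| = |U − L| = 39.02.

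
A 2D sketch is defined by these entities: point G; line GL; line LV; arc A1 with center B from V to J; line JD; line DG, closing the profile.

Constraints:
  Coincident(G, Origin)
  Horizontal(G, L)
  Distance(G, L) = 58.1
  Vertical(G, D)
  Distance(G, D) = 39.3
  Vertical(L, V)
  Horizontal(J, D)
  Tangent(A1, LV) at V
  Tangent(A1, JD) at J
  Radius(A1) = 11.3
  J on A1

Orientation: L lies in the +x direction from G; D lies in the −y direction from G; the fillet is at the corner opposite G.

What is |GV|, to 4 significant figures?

64.50

G is at the origin; G and L share the same y with |GL| = 58.1 and L on the +x side, so L = (58.10, 0.000). G and D share the same x with |GD| = 39.3 and D on the −y side, so D = (0.000, -39.30). The virtual corner opposite G is at (58.10, -39.30). A1 meets LV tangentially, so BV is at right angles to LV and the tangent condition forces BJ to be normal to JD, with radius 11.3, so the center B sits 11.3 in from both sides at B = (46.80, -28.00). That places the tangent points at V = (58.10, -28.00) on LV and J = (46.80, -39.30) on JD. Then |GV| = |V − G| = 64.50.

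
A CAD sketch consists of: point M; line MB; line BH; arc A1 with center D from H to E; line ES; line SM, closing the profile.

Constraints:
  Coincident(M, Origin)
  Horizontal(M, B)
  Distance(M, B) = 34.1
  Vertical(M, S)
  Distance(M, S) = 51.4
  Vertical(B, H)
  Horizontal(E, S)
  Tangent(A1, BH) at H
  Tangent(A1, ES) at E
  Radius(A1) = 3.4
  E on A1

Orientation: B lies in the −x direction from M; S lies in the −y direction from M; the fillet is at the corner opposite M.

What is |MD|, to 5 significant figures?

56.978

M is at the origin; M and B share the same y with |MB| = 34.1 and B on the −x side, so B = (-34.100, 0.0000). M and S share the same x with |MS| = 51.4 and S on the −y side, so S = (0.0000, -51.400). The virtual corner opposite M is at (-34.100, -51.400). Since A1 is tangent to BH there, DH ⟂ BH and tangency of A1 to ES means the radius DE is perpendicular to ES, with radius 3.4, so the center D sits 3.4 in from both sides at D = (-30.700, -48.000). Then |MD| = |D − M| = 56.978.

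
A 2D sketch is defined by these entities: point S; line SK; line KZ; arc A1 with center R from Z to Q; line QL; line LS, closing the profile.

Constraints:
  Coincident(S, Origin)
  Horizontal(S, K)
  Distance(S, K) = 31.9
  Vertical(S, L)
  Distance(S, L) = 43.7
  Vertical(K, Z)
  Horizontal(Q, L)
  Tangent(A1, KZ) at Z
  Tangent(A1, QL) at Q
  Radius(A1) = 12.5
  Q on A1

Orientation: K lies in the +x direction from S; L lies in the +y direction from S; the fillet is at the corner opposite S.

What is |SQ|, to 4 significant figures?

47.81

S is at the origin; S and K share the same y with |SK| = 31.9 and K on the +x side, so K = (31.90, 0.000). S and L share the same x with |SL| = 43.7 and L on the +y side, so L = (0.000, 43.70). The virtual corner opposite S is at (31.90, 43.70). Tangency of A1 to KZ means the radius RZ is perpendicular to KZ and the tangent condition forces RQ to be normal to QL, with radius 12.5, so the center R sits 12.5 in from both sides at R = (19.40, 31.20). That places the tangent points at Z = (31.90, 31.20) on KZ and Q = (19.40, 43.70) on QL. Then |SQ| = |Q − S| = 47.81.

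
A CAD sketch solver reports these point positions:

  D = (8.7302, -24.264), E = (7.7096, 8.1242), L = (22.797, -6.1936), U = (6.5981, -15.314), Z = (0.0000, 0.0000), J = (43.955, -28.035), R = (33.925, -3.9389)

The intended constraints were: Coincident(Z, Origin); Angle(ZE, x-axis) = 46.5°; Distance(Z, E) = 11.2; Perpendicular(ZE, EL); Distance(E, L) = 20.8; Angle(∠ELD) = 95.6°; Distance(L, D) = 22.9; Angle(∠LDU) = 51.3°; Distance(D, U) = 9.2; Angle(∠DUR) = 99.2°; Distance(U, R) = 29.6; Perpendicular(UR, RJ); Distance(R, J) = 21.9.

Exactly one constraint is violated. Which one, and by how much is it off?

Distance(R, J) = 21.9 — off by 4.20.

Z = (0.00, 0.00) ✓; ZE at 46.50° ✓; |ZE| = 11.20 ✓; ∠(ZE, EL) = 90.00° ✓; |EL| = 20.80 ✓; ∠ELD = 95.60° ✓; |LD| = 22.90 ✓; ∠LDU = 51.30° ✓; |DU| = 9.200 ✓; ∠DUR = 99.20° ✓; |UR| = 29.60 ✓; ∠(UR, RJ) = 90.00° ✓; |RJ| = 26.10 ✗.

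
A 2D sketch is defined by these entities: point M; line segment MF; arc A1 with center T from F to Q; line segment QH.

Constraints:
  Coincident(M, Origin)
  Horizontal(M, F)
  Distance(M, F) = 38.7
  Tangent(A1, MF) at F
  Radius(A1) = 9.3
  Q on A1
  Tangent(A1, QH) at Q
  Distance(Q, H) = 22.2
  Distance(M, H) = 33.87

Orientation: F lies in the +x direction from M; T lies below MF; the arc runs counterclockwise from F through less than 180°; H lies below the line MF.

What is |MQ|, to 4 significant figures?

30.66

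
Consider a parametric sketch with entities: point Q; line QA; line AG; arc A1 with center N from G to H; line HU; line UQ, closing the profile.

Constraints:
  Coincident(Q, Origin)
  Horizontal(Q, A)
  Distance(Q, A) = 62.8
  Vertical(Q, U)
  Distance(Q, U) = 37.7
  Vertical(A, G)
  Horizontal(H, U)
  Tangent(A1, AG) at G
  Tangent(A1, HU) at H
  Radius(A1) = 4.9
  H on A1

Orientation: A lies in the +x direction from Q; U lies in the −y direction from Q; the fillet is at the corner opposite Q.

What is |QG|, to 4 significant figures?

70.85

Q is at the origin; QA is horizontal with |QA| = 62.8 and A on the +x side, so A = (62.80, 0.000). Q and U share the same x with |QU| = 37.7 and U on the −y side, so U = (0.000, -37.70). The virtual corner opposite Q is at (62.80, -37.70). The tangent condition forces NG to be normal to AG and A1 meets HU tangentially, so NH is at right angles to HU, with radius 4.9, so the center N sits 4.9 in from both sides at N = (57.90, -32.80). That places the tangent points at G = (62.80, -32.80) on AG and H = (57.90, -37.70) on HU. Then |QG| = |G − Q| = 70.85.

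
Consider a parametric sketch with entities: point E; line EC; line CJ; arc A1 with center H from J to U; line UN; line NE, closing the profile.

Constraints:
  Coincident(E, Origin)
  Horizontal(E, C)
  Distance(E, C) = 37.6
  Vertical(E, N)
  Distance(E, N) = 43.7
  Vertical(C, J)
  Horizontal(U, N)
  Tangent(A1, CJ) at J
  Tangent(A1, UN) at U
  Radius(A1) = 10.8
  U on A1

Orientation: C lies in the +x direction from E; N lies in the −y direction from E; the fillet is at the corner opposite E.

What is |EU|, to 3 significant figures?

51.3

E is at the origin; EC is horizontal with |EC| = 37.6 and C on the +x side, so C = (37.6, 0.00). E and N share the same x with |EN| = 43.7 and N on the −y side, so N = (0.00, -43.7). The virtual corner opposite E is at (37.6, -43.7). A1 meets CJ tangentially, so HJ is at right angles to CJ and tangency of A1 to UN means the radius HU is perpendicular to UN, with radius 10.8, so the center H sits 10.8 in from both sides at H = (26.8, -32.9). That places the tangent points at J = (37.6, -32.9) on CJ and U = (26.8, -43.7) on UN. Then |EU| = |U − E| = 51.3.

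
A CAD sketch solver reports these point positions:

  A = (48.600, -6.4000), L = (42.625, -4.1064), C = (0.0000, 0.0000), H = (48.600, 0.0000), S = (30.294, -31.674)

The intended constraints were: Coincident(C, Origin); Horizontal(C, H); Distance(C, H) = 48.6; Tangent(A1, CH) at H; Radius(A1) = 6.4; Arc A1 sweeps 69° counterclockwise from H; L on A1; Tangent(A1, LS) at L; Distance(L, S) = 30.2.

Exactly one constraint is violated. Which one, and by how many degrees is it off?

Tangent(A1, LS) at L — off by 3.10°.

C = (0.00, 0.00) ✓; C.y = 0.00, H.y = 0.00 ✓; |CH| = 48.60 ✓; ∠(AH, HC) = 90.00° ✓; |AH| = 6.400 ✓; bearing(A→L) − bearing(A→H) = 69.00° ✓; |AL| = 6.400 ✓; ∠(AL, LS) = 93.10° ✗; |LS| = 30.20 ✓.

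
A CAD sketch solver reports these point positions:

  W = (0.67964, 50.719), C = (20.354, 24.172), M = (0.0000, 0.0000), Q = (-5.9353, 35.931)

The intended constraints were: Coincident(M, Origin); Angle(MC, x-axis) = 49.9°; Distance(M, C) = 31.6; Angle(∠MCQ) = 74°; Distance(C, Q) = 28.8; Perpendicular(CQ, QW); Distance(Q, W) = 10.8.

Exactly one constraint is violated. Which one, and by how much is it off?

Distance(Q, W) = 10.8 — off by 5.40.

M = (0.00, 0.00) ✓; MC at 49.90° ✓; |MC| = 31.60 ✓; ∠MCQ = 74.00° ✓; |CQ| = 28.80 ✓; ∠(CQ, QW) = 90.00° ✓; |QW| = 16.20 ✗.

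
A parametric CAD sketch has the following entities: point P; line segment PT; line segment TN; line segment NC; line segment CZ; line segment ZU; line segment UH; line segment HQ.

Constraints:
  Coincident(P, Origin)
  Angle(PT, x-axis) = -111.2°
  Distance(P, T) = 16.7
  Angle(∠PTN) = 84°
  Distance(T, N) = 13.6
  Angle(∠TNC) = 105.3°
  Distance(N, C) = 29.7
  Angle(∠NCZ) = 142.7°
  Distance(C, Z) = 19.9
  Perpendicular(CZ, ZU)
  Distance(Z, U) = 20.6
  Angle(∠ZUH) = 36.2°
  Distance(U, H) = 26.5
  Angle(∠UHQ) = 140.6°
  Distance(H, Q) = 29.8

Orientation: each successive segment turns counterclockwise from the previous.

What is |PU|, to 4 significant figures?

23.78

∠NCZ = 142.7° gives CZ at 96.80° from the x-axis; with |CZ| = 19.9, Z = (19.80, 26.21). CZ is perpendicular to ZU, so ZU runs at -173.2°; with |ZU| = 20.6, U = (-0.6523, 23.78). Then |PU| = |U − P| = 23.78.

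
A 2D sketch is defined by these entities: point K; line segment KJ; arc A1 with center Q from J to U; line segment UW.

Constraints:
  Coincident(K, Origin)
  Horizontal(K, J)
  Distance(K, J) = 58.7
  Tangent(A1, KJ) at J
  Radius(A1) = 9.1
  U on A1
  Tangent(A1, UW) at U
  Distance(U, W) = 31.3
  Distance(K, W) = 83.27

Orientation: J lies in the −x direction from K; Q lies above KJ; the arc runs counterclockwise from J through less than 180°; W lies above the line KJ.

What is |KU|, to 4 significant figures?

54.47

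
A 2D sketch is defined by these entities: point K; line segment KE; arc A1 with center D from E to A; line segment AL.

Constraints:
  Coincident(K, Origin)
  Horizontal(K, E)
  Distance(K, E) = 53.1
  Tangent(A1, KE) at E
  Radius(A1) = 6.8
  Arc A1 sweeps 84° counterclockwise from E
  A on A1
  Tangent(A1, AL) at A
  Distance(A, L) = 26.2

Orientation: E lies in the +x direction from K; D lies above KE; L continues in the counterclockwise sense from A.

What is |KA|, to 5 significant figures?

60.172

K is at the origin; KE is horizontal with |KE| = 53.1 and E on the +x side, so E = (53.100, 0.0000). The tangent condition forces DE to be normal to KE, so D = E + (0, 6.8) = (53.100, 6.8000). On A1, E sits at bearing -90° from D; an 84° counterclockwise sweep puts A at bearing -6°, so A = D + 6.8·(cos -6°, sin -6°) = (59.863, 6.0892). Then |KA| = |A − K| = 60.172.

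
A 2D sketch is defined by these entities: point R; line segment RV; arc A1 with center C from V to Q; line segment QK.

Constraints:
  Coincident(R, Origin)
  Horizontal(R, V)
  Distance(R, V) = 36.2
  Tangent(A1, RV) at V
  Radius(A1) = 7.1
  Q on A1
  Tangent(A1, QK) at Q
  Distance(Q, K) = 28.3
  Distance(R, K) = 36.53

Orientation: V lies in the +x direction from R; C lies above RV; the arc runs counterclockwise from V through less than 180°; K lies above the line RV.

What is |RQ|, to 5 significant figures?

42.699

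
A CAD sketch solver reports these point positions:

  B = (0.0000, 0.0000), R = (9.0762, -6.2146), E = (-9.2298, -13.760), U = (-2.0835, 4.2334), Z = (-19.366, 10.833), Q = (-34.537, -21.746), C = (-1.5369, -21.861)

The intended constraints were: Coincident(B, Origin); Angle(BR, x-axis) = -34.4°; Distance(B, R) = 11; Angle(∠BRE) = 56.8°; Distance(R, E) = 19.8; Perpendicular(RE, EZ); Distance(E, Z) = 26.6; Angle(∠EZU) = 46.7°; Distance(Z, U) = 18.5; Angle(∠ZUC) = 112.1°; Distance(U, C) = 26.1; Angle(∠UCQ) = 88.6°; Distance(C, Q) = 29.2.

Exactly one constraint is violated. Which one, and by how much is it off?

Distance(C, Q) = 29.2 — off by 3.80.

B = (0.00, 0.00) ✓; BR at -34.40° ✓; |BR| = 11.00 ✓; ∠BRE = 56.80° ✓; |RE| = 19.80 ✓; ∠(RE, EZ) = 90.00° ✓; |EZ| = 26.60 ✓; ∠EZU = 46.70° ✓; |ZU| = 18.50 ✓; ∠ZUC = 112.1° ✓; |UC| = 26.10 ✓; ∠UCQ = 88.60° ✓; |CQ| = 33.00 ✗.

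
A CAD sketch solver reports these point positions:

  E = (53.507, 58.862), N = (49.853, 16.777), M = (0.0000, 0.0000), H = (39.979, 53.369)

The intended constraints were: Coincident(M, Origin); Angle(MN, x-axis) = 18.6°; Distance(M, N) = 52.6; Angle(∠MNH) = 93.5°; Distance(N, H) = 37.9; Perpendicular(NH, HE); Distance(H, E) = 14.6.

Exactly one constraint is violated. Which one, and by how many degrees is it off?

Perpendicular(NH, HE) — off by 7.00°.

M = (0.00, 0.00) ✓; MN at 18.60° ✓; |MN| = 52.60 ✓; ∠MNH = 93.50° ✓; |NH| = 37.90 ✓; ∠(NH, HE) = 83.00° ✗; |HE| = 14.60 ✓.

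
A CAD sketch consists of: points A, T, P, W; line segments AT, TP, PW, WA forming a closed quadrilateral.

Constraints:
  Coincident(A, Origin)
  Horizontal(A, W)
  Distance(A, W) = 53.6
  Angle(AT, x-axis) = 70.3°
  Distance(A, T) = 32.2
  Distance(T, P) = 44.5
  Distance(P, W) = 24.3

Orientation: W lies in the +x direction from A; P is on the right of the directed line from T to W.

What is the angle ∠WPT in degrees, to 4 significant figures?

94.65°

Checks: |TP| = 44.50 ✓; |PW| = 24.30 ✓.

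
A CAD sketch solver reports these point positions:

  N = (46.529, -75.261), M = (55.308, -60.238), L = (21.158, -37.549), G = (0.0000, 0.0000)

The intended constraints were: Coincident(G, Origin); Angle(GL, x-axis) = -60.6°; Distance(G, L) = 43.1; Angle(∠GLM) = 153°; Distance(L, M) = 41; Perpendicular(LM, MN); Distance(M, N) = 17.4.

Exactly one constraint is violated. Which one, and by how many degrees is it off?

Perpendicular(LM, MN) — off by 3.30°.

G = (0.00, 0.00) ✓; GL at -60.60° ✓; |GL| = 43.10 ✓; ∠GLM = 153.0° ✓; |LM| = 41.00 ✓; ∠(LM, MN) = 86.70° ✗; |MN| = 17.40 ✓.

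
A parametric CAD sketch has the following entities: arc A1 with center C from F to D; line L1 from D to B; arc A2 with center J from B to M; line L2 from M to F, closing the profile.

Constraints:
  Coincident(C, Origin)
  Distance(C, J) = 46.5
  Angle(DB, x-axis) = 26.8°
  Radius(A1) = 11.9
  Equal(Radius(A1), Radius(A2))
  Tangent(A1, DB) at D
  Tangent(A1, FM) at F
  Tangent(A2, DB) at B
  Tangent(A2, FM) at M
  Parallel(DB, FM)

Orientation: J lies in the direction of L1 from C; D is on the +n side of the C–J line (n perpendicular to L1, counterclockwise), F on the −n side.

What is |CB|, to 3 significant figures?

48.0

The slot axis is L1's direction at 26.8°, so u = (cos 26.8°, sin 26.8°) = (0.893, 0.451) and n = (−sin 26.8°, cos 26.8°) = (-0.451, 0.893). C is at the origin and J lies 46.5 along u from C, so J = 46.5·u = (41.5, 21.0). Tangency of A1 to both parallel lines with radius 11.9 puts D and F at C ± 11.9·n: D = (-5.37, 10.6), F = (5.37, -10.6). Equal radii place B and M the same way about J: B = J + 11.9·n = (36.1, 31.6), M = J − 11.9·n = (46.9, 10.3). Then |CB| = |B − C| = 48.0.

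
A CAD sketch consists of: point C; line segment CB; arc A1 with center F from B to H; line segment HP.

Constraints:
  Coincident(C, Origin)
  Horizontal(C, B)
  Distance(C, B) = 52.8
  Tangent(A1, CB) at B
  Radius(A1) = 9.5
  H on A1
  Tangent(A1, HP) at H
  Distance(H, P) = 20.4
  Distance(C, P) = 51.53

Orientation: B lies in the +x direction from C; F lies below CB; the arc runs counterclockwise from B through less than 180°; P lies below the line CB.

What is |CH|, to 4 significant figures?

44.24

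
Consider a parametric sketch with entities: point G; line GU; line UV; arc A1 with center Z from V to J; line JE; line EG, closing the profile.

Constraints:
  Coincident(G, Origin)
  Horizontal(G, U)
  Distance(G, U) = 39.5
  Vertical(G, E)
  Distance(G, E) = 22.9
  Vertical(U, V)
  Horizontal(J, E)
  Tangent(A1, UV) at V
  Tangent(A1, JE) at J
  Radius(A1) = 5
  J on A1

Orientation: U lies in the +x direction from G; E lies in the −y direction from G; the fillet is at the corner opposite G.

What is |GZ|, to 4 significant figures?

38.87

G and E share the same x with |GE| = 22.9 and E on the −y side, so E = (0.000, -22.90). The virtual corner opposite G is at (39.50, -22.90). Since A1 is tangent to UV there, ZV ⟂ UV and tangency of A1 to JE means the radius ZJ is perpendicular to JE, with radius 5.0, so the center Z sits 5.0 in from both sides at Z = (34.50, -17.90). Then |GZ| = |Z − G| = 38.87.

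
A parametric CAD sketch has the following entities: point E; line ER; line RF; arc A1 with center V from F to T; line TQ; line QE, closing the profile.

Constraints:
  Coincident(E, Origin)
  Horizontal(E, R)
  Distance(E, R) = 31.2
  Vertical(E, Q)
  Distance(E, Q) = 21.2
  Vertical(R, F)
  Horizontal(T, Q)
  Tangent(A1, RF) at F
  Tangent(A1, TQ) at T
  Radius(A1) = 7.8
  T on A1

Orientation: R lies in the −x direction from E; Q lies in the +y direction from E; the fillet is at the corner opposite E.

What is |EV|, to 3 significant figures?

27.0

E and Q share the same x with |EQ| = 21.2 and Q on the +y side, so Q = (0.00, 21.2). The virtual corner opposite E is at (-31.2, 21.2). A1 meets RF tangentially, so VF is at right angles to RF and tangency of A1 to TQ means the radius VT is perpendicular to TQ, with radius 7.8, so the center V sits 7.8 in from both sides at V = (-23.4, 13.4). Then |EV| = |V − E| = 27.0.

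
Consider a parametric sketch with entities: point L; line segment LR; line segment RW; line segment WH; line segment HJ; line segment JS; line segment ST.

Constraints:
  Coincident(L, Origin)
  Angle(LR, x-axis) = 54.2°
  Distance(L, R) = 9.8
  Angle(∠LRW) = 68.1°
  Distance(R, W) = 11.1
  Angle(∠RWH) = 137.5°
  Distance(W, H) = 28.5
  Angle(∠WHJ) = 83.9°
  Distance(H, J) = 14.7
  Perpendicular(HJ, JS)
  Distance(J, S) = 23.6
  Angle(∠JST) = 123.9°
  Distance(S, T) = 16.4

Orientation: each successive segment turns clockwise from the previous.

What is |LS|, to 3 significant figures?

2.84

L is at the origin; LR runs at 54.2° with length 9.8, so R = (5.73, 7.95). ∠LRW = 68.1° gives RW at -57.7° from the x-axis; with |RW| = 11.1, W = (11.7, -1.43). ∠RWH = 137.5° gives WH at -100° from the x-axis; with |WH| = 28.5, H = (6.62, -29.5). ∠WHJ = 83.9° gives HJ at 164° from the x-axis; with |HJ| = 14.7, J = (-7.49, -25.4). HJ ⟂ JS, so JS runs at 73.7°; with |JS| = 23.6, S = (-0.868, -2.71). Then |LS| = |S − L| = 2.84.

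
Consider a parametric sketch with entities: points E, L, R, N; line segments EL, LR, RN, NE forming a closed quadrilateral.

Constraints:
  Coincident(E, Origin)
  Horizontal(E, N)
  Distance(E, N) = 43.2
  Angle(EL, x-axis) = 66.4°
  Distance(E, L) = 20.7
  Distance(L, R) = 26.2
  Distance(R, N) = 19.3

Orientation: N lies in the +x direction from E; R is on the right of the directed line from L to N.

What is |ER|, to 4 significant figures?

24.09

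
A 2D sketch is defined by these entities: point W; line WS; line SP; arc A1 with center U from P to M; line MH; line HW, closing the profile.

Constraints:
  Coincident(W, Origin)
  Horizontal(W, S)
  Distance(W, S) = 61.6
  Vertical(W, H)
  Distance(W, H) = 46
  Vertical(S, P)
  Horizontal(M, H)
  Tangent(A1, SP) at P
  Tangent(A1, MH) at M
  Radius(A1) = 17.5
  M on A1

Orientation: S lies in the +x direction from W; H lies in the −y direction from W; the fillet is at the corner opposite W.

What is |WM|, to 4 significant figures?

63.72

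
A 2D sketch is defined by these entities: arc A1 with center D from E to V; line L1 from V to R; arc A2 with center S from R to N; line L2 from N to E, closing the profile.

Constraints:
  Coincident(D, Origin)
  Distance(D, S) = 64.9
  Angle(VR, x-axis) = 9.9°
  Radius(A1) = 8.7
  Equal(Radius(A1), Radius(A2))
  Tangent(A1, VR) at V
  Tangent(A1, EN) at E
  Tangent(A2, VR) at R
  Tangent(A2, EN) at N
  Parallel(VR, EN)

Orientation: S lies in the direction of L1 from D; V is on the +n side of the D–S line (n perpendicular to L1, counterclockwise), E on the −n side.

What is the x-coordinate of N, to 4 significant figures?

65.43

The slot axis is L1's direction at 9.9°, so u = (cos 9.9°, sin 9.9°) = (0.9851, 0.1719) and n = (−sin 9.9°, cos 9.9°) = (-0.1719, 0.9851). D is at the origin and S lies 64.9 along u from D, so S = 64.9·u = (63.93, 11.16). Tangency of A1 to both parallel lines with radius 8.7 puts V and E at D ± 8.7·n: V = (-1.496, 8.570), E = (1.496, -8.570). Equal radii place R and N the same way about S: R = S + 8.7·n = (62.44, 19.73), N = S − 8.7·n = (65.43, 2.588). So N.x = 65.43.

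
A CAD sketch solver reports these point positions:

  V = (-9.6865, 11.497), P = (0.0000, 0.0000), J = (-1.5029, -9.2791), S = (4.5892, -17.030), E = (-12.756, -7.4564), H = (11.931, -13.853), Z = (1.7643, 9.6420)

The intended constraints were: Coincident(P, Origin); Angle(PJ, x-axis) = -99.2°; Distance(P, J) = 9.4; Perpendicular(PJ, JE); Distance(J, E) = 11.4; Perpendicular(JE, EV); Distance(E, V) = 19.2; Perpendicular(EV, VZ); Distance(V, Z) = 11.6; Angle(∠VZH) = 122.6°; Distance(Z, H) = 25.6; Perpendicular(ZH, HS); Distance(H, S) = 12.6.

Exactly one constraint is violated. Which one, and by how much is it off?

Distance(H, S) = 12.6 — off by 4.60.

P = (0.00, 0.00) ✓; PJ at -99.20° ✓; |PJ| = 9.400 ✓; ∠(PJ, JE) = 90.00° ✓; |JE| = 11.40 ✓; ∠(JE, EV) = 90.00° ✓; |EV| = 19.20 ✓; ∠(EV, VZ) = 90.00° ✓; |VZ| = 11.60 ✓; ∠VZH = 122.6° ✓; |ZH| = 25.60 ✓; ∠(ZH, HS) = 90.00° ✓; |HS| = 8.000 ✗.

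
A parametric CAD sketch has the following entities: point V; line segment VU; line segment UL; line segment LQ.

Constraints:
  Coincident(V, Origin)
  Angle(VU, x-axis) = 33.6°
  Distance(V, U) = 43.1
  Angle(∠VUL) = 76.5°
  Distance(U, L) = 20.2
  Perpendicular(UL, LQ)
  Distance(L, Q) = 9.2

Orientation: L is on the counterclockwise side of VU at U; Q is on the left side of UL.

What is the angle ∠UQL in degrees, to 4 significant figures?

65.51°

∠VUL = 76.5°, so UL runs at 33.6° + (180° − 76.5°) = 137.1° from the x-axis; with |UL| = 20.2, L = U + 20.2·(cos 137.1°, sin 137.1°) = (21.10, 37.60). UL ⟂ LQ; with |LQ| = 9.2 on the left of UL, Q = L + 9.2·(-0.6807, -0.7325) = (14.84, 30.86). Then cos ∠UQL = QU·QL / (|QU||QL|), giving 65.51°.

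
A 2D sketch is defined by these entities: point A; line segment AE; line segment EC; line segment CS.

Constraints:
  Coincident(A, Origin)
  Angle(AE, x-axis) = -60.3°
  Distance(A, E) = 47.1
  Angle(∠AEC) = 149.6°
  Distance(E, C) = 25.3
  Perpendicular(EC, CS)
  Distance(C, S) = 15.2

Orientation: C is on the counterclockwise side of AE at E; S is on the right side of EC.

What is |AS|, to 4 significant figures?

76.61

∠AEC = 149.6°, so EC runs at -60.3° + (180° − 149.6°) = -29.90° from the x-axis; with |EC| = 25.3, C = E + 25.3·(cos -29.90°, sin -29.90°) = (45.27, -53.52). EC ⟂ CS; with |CS| = 15.2 on the right of EC, S = C + 15.2·(-0.4985, -0.8669) = (37.69, -66.70). Then |AS| = |S − A| = 76.61.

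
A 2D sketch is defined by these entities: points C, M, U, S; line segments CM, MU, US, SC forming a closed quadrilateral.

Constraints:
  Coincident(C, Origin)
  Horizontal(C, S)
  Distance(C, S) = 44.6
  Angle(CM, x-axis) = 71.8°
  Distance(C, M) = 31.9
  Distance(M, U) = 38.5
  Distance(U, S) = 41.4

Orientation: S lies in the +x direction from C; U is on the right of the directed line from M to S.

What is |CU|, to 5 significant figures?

8.6606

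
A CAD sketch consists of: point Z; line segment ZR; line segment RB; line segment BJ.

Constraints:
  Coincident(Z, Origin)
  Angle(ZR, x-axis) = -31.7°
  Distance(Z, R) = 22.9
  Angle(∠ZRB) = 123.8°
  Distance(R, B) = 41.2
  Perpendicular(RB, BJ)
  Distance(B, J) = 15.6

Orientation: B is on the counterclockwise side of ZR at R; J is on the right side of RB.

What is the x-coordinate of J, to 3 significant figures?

63.4

Z is at the origin; ZR runs at -31.7° with length 22.9, so R = 22.9·(cos -31.7°, sin -31.7°) = (19.5, -12.0). ∠ZRB = 123.8°, so RB runs at -31.7° + (180° − 123.8°) = 24.5° from the x-axis; with |RB| = 41.2, B = R + 41.2·(cos 24.5°, sin 24.5°) = (57.0, 5.05). The perpendicularity gives BJ at right angles to RB; with |BJ| = 15.6 on the right of RB, J = B + 15.6·(0.415, -0.910) = (63.4, -9.14). So J.x = 63.4.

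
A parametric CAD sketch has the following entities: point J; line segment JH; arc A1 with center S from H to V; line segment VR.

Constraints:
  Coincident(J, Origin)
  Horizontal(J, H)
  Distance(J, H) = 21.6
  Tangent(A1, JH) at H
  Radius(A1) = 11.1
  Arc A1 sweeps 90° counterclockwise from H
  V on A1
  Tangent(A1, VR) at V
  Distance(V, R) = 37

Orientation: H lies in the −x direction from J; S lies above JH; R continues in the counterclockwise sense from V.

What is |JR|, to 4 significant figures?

49.23

On A1, H sits at bearing -90° from S; a 90° counterclockwise sweep puts V at bearing 0°, so V = S + 11.1·(cos 0°, sin 0°) = (-10.50, 11.10). The tangent condition forces SV to be normal to VR, so VR runs along (−sin 0°, cos 0°); with |VR| = 37.0, R = (-10.50, 48.10). Then |JR| = |R − J| = 49.23.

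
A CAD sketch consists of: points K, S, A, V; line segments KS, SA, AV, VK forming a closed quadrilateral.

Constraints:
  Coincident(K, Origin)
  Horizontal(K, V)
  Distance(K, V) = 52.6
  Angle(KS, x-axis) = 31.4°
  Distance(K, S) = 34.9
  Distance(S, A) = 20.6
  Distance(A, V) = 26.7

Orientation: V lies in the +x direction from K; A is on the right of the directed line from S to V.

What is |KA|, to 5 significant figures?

26.061

Checks: KS at 31.40° ✓; |SA| = 20.60 ✓; |AV| = 26.70 ✓.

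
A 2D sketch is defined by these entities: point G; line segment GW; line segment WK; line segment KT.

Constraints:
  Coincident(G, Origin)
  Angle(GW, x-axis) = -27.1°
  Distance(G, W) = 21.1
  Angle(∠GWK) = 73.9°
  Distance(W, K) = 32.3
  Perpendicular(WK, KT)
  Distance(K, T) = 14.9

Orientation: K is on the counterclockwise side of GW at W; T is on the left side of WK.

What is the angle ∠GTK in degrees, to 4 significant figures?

101.5°

G is at the origin; GW runs at -27.1° with length 21.1, so W = 21.1·(cos -27.1°, sin -27.1°) = (18.78, -9.612). ∠GWK = 73.9°, so WK runs at -27.1° + (180° − 73.9°) = 79.00° from the x-axis; with |WK| = 32.3, K = W + 32.3·(cos 79.00°, sin 79.00°) = (24.95, 22.09). WK ⟂ KT; with |KT| = 14.9 on the left of WK, T = K + 14.9·(-0.9816, 0.1908) = (10.32, 24.94). Then cos ∠GTK = TG·TK / (|TG||TK|), giving 101.5°.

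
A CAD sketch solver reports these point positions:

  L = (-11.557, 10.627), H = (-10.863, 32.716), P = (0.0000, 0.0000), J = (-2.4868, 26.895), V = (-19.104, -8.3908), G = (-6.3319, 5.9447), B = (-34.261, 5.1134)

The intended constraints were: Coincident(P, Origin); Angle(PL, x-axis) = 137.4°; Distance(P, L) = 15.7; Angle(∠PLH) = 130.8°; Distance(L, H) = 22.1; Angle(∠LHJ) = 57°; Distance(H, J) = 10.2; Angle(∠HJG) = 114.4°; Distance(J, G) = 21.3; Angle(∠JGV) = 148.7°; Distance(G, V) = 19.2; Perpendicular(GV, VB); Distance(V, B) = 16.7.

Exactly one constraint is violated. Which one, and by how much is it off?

Distance(V, B) = 16.7 — off by 3.60.

P = (0.00, 0.00) ✓; PL at 137.4° ✓; |PL| = 15.70 ✓; ∠PLH = 130.8° ✓; |LH| = 22.10 ✓; ∠LHJ = 57.00° ✓; |HJ| = 10.20 ✓; ∠HJG = 114.4° ✓; |JG| = 21.30 ✓; ∠JGV = 148.7° ✓; |GV| = 19.20 ✓; ∠(GV, VB) = 90.00° ✓; |VB| = 20.30 ✗.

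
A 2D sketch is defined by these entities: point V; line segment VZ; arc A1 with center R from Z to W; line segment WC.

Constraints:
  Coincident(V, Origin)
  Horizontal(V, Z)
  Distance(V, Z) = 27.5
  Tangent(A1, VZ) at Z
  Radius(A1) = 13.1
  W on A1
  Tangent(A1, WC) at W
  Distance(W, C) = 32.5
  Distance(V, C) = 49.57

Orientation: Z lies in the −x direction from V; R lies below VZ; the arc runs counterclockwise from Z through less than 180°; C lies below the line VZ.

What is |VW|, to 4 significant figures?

43.29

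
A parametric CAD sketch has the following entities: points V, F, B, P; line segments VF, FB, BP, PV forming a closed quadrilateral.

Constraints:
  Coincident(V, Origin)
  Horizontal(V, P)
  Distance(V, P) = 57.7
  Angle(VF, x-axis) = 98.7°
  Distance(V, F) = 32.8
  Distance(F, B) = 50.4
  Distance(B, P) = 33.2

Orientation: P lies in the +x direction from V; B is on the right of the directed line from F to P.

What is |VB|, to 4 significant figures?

26.59

Checks: |FB| = 50.40 ✓; |BP| = 33.20 ✓.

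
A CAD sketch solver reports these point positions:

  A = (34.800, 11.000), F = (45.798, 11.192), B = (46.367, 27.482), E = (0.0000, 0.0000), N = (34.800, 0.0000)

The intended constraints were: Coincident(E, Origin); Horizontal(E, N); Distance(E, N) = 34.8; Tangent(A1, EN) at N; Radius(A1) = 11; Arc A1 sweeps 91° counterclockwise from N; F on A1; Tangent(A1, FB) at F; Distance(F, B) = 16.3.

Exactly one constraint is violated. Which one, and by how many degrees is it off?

Tangent(A1, FB) at F — off by 3.00°.

E = (0.00, 0.00) ✓; E.y = 0.00, N.y = 0.00 ✓; |EN| = 34.80 ✓; ∠(AN, NE) = 90.00° ✓; |AN| = 11.00 ✓; bearing(A→F) − bearing(A→N) = 91.00° ✓; |AF| = 11.00 ✓; ∠(AF, FB) = 93.00° ✗; |FB| = 16.30 ✓.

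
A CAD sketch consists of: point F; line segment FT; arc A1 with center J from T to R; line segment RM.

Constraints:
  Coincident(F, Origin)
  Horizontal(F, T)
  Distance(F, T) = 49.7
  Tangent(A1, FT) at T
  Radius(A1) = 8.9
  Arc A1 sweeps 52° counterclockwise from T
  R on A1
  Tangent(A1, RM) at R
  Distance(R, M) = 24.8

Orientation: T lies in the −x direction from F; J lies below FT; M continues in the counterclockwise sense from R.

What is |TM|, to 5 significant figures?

31.997

F is at the origin; FT is horizontal with |FT| = 49.7 and T on the −x side, so T = (-49.700, 0.0000). Tangency of A1 to FT means the radius JT is perpendicular to FT, so J = T + (0, -8.9) = (-49.700, -8.9000). On A1, T sits at bearing 90° from J; a 52° counterclockwise sweep puts R at bearing 142°, so R = J + 8.9·(cos 142°, sin 142°) = (-56.713, -3.4206). A1 meets RM tangentially, so JR is at right angles to RM, so RM runs along (−sin 142°, cos 142°); with |RM| = 24.8, M = (-71.982, -22.963). Then |TM| = |M − T| = 31.997.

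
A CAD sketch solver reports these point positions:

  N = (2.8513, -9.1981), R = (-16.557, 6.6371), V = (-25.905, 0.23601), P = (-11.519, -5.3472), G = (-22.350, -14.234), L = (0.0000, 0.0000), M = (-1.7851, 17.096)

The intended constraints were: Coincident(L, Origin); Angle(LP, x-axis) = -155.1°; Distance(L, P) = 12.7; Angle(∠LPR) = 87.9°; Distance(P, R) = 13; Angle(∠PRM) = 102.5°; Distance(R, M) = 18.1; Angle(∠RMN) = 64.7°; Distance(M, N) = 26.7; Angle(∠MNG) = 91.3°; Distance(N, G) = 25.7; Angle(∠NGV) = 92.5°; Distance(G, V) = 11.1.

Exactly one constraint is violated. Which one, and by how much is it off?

Distance(G, V) = 11.1 — off by 3.80.

L = (0.00, 0.00) ✓; LP at -155.1° ✓; |LP| = 12.70 ✓; ∠LPR = 87.90° ✓; |PR| = 13.00 ✓; ∠PRM = 102.5° ✓; |RM| = 18.10 ✓; ∠RMN = 64.70° ✓; |MN| = 26.70 ✓; ∠MNG = 91.30° ✓; |NG| = 25.70 ✓; ∠NGV = 92.50° ✓; |GV| = 14.90 ✗.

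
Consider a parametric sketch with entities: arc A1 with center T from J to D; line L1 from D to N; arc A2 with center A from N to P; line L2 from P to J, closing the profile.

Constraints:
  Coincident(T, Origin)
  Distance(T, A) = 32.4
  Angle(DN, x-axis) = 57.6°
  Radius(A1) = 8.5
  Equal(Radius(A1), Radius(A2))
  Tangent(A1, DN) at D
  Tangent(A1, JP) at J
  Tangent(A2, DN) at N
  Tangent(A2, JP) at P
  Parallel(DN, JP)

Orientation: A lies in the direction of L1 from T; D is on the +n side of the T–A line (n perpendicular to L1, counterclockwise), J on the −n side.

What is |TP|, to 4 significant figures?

33.50

The slot axis is L1's direction at 57.6°, so u = (cos 57.6°, sin 57.6°) = (0.5358, 0.8443) and n = (−sin 57.6°, cos 57.6°) = (-0.8443, 0.5358). T is at the origin and A lies 32.4 along u from T, so A = 32.4·u = (17.36, 27.36). Tangency of A1 to both parallel lines with radius 8.5 puts D and J at T ± 8.5·n: D = (-7.177, 4.555), J = (7.177, -4.555). Equal radii place N and P the same way about A: N = A + 8.5·n = (10.18, 31.91), P = A − 8.5·n = (24.54, 22.80). Then |TP| = |P − T| = 33.50.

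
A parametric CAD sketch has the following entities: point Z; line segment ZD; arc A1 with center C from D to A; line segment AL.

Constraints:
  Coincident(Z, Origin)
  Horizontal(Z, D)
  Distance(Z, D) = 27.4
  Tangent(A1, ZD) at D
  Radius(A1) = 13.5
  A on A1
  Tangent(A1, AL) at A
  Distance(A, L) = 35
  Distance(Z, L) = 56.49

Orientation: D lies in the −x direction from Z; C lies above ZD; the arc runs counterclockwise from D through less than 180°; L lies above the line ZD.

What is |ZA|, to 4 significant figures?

22.61

Z is at the origin; Z and D share the same y with |ZD| = 27.4 and D on the −x side, so D = (-27.40, 0.000). The tangent condition forces CD to be normal to ZD, so C = D + (0, 13.5) = (-27.40, 13.50). Since CA ⟂ AL (tangency), |CL| = √(13.5² + 35.0²) = 37.51 regardless of where A sits on A1. So L lies on both circle(Z, 56.49) and circle(C, 37.51); the above-ZD intersection is L = (-24.50, 50.90). A is the foot of the tangent from L: A = (-14.47, 17.37).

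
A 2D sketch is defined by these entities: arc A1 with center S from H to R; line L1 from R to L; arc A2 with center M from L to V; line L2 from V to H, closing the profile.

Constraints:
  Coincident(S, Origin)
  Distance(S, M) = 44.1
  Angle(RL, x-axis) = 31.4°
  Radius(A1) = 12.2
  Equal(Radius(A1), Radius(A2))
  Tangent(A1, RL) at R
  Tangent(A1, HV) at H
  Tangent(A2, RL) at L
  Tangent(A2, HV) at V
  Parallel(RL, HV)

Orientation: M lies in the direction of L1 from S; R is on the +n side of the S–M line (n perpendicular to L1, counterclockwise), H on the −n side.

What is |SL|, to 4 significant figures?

45.76

Tangency of A1 to both parallel lines with radius 12.2 puts R and H at S ± 12.2·n: R = (-6.356, 10.41), H = (6.356, -10.41). Equal radii place L and V the same way about M: L = M + 12.2·n = (31.29, 33.39), V = M − 12.2·n = (44.00, 12.56). Then |SL| = |L − S| = 45.76.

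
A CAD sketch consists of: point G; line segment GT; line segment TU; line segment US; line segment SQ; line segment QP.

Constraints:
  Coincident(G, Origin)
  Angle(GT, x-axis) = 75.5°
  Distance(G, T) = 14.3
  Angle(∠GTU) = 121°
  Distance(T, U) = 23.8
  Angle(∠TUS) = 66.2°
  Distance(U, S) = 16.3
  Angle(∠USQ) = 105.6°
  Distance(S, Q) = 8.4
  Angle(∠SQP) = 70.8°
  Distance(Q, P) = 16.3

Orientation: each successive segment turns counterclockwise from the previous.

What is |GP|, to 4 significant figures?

27.10

∠USQ = 105.6° gives SQ at -37.30° from the x-axis; with |SQ| = 8.4, Q = (-12.45, 10.58). ∠SQP = 70.8° gives QP at 71.90° from the x-axis; with |QP| = 16.3, P = (-7.382, 26.08). Then |GP| = |P − G| = 27.10.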